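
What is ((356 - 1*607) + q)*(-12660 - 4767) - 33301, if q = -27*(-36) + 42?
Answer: -13330102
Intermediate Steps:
q = 1014 (q = 972 + 42 = 1014)
((356 - 1*607) + q)*(-12660 - 4767) - 33301 = ((356 - 1*607) + 1014)*(-12660 - 4767) - 33301 = ((356 - 607) + 1014)*(-17427) - 33301 = (-251 + 1014)*(-17427) - 33301 = 763*(-17427) - 33301 = -13296801 - 33301 = -13330102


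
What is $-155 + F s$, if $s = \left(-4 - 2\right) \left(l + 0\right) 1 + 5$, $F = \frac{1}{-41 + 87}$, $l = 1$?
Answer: $- \frac{7131}{46} \approx -155.02$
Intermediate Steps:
$F = \frac{1}{46} \approx 0.021739$
$s = -1$ ($s = \left(-4 - 2\right) \left(1 + 0\right) 1 + 5 = \left(-6\right) 1 \cdot 1 + 5 = \left(-6\right) 1 + 5 = -6 + 5 = -1$)
$-155 + F s = -155 + \frac{1}{46} \left(-1\right) = -155 - \frac{1}{46} = - \frac{7131}{46}$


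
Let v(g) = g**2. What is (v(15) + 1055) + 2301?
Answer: 3581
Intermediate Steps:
(v(15) + 1055) + 2301 = (15**2 + 1055) + 2301 = (225 + 1055) + 2301 = 1280 + 2301 = 3581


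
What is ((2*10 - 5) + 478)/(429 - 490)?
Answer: -493/61 ≈ -8.0820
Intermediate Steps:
((2*10 - 5) + 478)/(429 - 490) = ((20 - 5) + 478)/(-61) = (15 + 478)*(-1/61) = 493*(-1/61) = -493/61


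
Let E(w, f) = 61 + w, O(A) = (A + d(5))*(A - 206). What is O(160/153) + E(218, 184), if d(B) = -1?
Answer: 6311605/23409 ≈ 269.62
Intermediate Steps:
O(A) = (-1 + A)*(-206 + A) (O(A) = (A - 1)*(A - 206) = (-1 + A)*(-206 + A))
O(160/153) + E(218, 184) = (206 + (160/153)² - 33120/153) + (61 + 218) = (206 + (160*(1/153))² - 33120/153) + 279 = (206 + (160/153)² - 207*160/153) + 279 = (206 + 25600/23409 - 3680/17) + 279 = -219506/23409 + 279 = 6311605/23409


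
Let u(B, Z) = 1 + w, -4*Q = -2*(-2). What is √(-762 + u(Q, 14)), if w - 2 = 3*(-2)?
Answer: 3*I*√85 ≈ 27.659*I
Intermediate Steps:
Q = -1 (Q = -(-1)*(-2)/2 = -¼*4 = -1)
w = -4 (w = 2 + 3*(-2) = 2 - 6 = -4)
u(B, Z) = -3 (u(B, Z) = 1 - 4 = -3)
√(-762 + u(Q, 14)) = √(-762 - 3) = √(-765) = 3*I*√85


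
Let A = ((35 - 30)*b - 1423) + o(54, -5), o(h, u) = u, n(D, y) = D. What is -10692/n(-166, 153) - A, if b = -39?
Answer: 140055/83 ≈ 1687.4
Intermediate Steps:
A = -1623 (A = ((35 - 30)*(-39) - 1423) - 5 = (5*(-39) - 1423) - 5 = (-195 - 1423) - 5 = -1618 - 5 = -1623)
-10692/n(-166, 153) - A = -10692/(-166) - 1*(-1623) = -10692*(-1/166) + 1623 = 5346/83 + 1623 = 140055/83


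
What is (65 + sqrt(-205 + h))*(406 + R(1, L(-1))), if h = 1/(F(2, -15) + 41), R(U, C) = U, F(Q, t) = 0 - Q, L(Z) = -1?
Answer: 26455 + 407*I*sqrt(311766)/39 ≈ 26455.0 + 5827.0*I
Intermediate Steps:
F(Q, t) = -Q
h = 1/39 (h = 1/(-1*2 + 41) = 1/(-2 + 41) = 1/39 ≈ 0.025641)
(65 + sqrt(-205 + h))*(406 + R(1, L(-1))) = (65 + sqrt(-205 + 1/39))*(406 + 1) = (65 + sqrt(-7994/39))*407 = (65 + I*sqrt(311766)/39)*407 = 26455 + 407*I*sqrt(311766)/39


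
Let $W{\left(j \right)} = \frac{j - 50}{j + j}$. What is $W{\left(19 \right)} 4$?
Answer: $- \frac{62}{19} \approx -3.2632$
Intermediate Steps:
$W{\left(j \right)} = \frac{-50 + j}{2 j}$
$W{\left(19 \right)} 4 = \frac{-50 + 19}{2 \cdot 19} \cdot 4 = \frac{1}{2} \cdot \frac{1}{19} \left(-31\right) 4 = \left(- \frac{31}{38}\right) 4 = - \frac{62}{19}$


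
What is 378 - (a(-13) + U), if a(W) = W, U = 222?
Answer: 169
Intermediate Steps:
378 - (a(-13) + U) = 378 - (-13 + 222) = 378 - 1*209 = 378 - 209 = 169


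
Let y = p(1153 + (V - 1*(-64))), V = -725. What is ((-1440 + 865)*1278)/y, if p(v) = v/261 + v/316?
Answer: -5050624050/23657 ≈ -2.1349e+5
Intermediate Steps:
p(v) = 577*v/82476 (p(v) = v*(1/261) + v*(1/316) = v/261 + v/316 = 577*v/82476)
y = 23657/6873 (y = 577*(1153 + (-725 - 1*(-64)))/82476 = 577*(1153 + (-725 + 64))/82476 = 577*(1153 - 661)/82476 = (577/82476)*492 = 23657/6873 ≈ 3.4420)
((-1440 + 865)*1278)/y = ((-1440 + 865)*1278)/(23657/6873) = -575*1278*(6873/23657) = -734850*6873/23657 = -5050624050/23657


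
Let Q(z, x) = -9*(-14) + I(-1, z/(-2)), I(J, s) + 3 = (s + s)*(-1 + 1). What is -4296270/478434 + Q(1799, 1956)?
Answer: 826532/7249 ≈ 114.02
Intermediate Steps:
I(J, s) = -3 (I(J, s) = -3 + (s + s)*(-1 + 1) = -3 + (2*s)*0 = -3 + 0 = -3)
Q(z, x) = 123 (Q(z, x) = -9*(-14) - 3 = 126 - 3 = 123)
-4296270/478434 + Q(1799, 1956) = -4296270/478434 + 123 = -4296270*1/478434 + 123 = -65095/7249 + 123 = 826532/7249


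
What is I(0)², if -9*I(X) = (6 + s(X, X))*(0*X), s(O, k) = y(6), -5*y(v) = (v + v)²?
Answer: 0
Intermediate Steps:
y(v) = -4*v²/5 (y(v) = -(v + v)²/5 = -4*v²/5)
s(O, k) = -144/5 (s(O, k) = -⅘*6² = -⅘*36 = -144/5)
I(X) = 0 (I(X) = -(6 - 144/5)*0*X/9 = -(-38)*0/15 = -⅑*0 = 0)
I(0)² = 0² = 0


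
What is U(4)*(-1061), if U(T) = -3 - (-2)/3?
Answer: 7427/3 ≈ 2475.7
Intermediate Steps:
U(T) = -7/3 (U(T) = -3 - (-2)/3 = -3 - 2*(-⅓) = -3 + ⅔ = -7/3)
U(4)*(-1061) = -7/3*(-1061) = 7427/3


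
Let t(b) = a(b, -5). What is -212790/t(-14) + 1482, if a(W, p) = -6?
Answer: 36947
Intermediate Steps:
t(b) = -6
-212790/t(-14) + 1482 = -212790/(-6) + 1482 = -212790*(-1)/6 + 1482 = -173*(-205) + 1482 = 35465 + 1482 = 36947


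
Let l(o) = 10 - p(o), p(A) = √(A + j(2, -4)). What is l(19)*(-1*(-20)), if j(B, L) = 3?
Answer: 200 - 20*√22 ≈ 106.19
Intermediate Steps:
p(A) = √(3 + A) (p(A) = √(A + 3) = √(3 + A))
l(o) = 10 - √(3 + o)
l(19)*(-1*(-20)) = (10 - √(3 + 19))*(-1*(-20)) = (10 - √22)*20 = 200 - 20*√22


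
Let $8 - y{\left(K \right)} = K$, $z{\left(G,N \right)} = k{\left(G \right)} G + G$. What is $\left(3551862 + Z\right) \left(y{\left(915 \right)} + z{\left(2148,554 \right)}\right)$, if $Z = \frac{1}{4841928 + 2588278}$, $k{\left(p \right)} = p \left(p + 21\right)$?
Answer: $\frac{264110153954869196147741}{7430206} \approx 3.5545 \cdot 10^{16}$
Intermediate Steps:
$k{\left(p \right)} = p \left(21 + p\right)$
$z{\left(G,N \right)} = G + G^{2} \left(21 + G\right)$ ($z{\left(G,N \right)} = G \left(21 + G\right) G + G = G^{2} \left(21 + G\right) + G = G + G^{2} \left(21 + G\right)$)
$y{\left(K \right)} = 8 - K$
$Z = \frac{1}{7430206} \approx 1.3459 \cdot 10^{-7}$
$\left(3551862 + Z\right) \left(y{\left(915 \right)} + z{\left(2148,554 \right)}\right) = \left(3551862 + \frac{1}{7430206}\right) \left(\left(8 - 915\right) + 2148 \left(1 + 2148 \left(21 + 2148\right)\right)\right) = \frac{26391066343573 \left(\left(8 - 915\right) + 2148 \left(1 + 2148 \cdot 2169\right)\right)}{7430206} = \frac{26391066343573 \left(-907 + 2148 \left(1 + 4659012\right)\right)}{7430206} = \frac{26391066343573 \left(-907 + 2148 \cdot 4659013\right)}{7430206} = \frac{26391066343573 \left(-907 + 10007559924\right)}{7430206} = \frac{26391066343573}{7430206} \cdot 10007559017 = \frac{264110153954869196147741}{7430206}$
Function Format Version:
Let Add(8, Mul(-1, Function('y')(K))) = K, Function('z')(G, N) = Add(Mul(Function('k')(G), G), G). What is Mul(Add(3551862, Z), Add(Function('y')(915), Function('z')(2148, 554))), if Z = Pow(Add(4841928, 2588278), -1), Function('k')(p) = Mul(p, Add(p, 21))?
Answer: Rational(264110153954869196147741, 7430206) ≈ 3.5545e+16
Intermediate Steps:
Function('k')(p) = Mul(p, Add(21, p))
Function('z')(G, N) = Add(G, Mul(Pow(G, 2), Add(21, G))) (Function('z')(G, N) = Add(Mul(Mul(G, Add(21, G)), G), G) = Add(Mul(Pow(G, 2), Add(21, G)), G) = Add(G, Mul(Pow(G, 2), Add(21, G))))
Function('y')(K) = Add(8, Mul(-1, K))
Z = Rational(1, 7430206) (Z = Pow(7430206, -1) = Rational(1, 7430206) ≈ 1.3459e-7)
Mul(Add(3551862, Z), Add(Function('y')(915), Function('z')(2148, 554))) = Mul(Add(3551862, Rational(1, 7430206)), Add(Add(8, Mul(-1, 915)), Mul(2148, Add(1, Mul(2148, Add(21, 2148)))))) = Mul(Rational(26391066343573, 7430206), Add(Add(8, -915), Mul(2148, Add(1, Mul(2148, 2169))))) = Mul(Rational(26391066343573, 7430206), Add(-907, Mul(2148, Add(1, 4659012)))) = Mul(Rational(26391066343573, 7430206), Add(-907, Mul(2148, 4659013))) = Mul(Rational(26391066343573, 7430206), Add(-907, 10007559924)) = Mul(Rational(26391066343573, 7430206), 10007559017) = Rational(264110153954869196147741, 7430206)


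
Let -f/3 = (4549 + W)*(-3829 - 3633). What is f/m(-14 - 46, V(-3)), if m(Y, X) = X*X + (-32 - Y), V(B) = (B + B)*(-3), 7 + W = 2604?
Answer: 39992589/88 ≈ 4.5446e+5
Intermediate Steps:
W = 2597 (W = -7 + 2604 = 2597)
V(B) = -6*B (V(B) = (2*B)*(-3) = -6*B)
f = 159970356 (f = -3*(4549 + 2597)*(-3829 - 3633) = -21438*(-7462) = -3*(-53323452) = 159970356)
m(Y, X) = -32 + X² - Y (m(Y, X) = X² + (-32 - Y) = -32 + X² - Y)
f/m(-14 - 46, V(-3)) = 159970356/(-32 + (-6*(-3))² - (-14 - 46)) = 159970356/(-32 + 18² - 1*(-60)) = 159970356/(-32 + 324 + 60) = 159970356/352 = 159970356*(1/352) = 39992589/88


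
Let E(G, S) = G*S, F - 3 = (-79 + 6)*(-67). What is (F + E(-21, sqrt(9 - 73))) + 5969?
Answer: 10863 - 168*I ≈ 10863.0 - 168.0*I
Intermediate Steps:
F = 4894 (F = 3 + (-79 + 6)*(-67) = 3 - 73*(-67) = 3 + 4891 = 4894)
(F + E(-21, sqrt(9 - 73))) + 5969 = (4894 - 21*sqrt(9 - 73)) + 5969 = (4894 - 168*I) + 5969 = 10863 - 168*I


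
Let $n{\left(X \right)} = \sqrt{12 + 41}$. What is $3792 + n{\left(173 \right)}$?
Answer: $3792 + \sqrt{53} \approx 3799.3$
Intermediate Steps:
$n{\left(X \right)} = \sqrt{53}$
$3792 + n{\left(173 \right)} = 3792 + \sqrt{53}$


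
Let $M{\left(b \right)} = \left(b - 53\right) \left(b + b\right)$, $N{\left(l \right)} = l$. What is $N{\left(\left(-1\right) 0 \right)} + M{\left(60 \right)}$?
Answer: $840$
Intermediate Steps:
$M{\left(b \right)} = 2 b \left(-53 + b\right)$ ($M{\left(b \right)} = \left(-53 + b\right) 2 b = 2 b \left(-53 + b\right)$)
$N{\left(\left(-1\right) 0 \right)} + M{\left(60 \right)} = \left(-1\right) 0 + 2 \cdot 60 \left(-53 + 60\right) = 0 + 2 \cdot 60 \cdot 7 = 0 + 840 = 840$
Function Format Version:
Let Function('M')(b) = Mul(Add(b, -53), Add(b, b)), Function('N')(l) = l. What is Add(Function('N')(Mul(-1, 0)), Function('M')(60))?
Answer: 840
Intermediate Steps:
Function('M')(b) = Mul(2, b, Add(-53, b)) (Function('M')(b) = Mul(Add(-53, b), Mul(2, b)) = Mul(2, b, Add(-53, b)))
Add(Function('N')(Mul(-1, 0)), Function('M')(60)) = Add(Mul(-1, 0), Mul(2, 60, Add(-53, 60))) = Add(0, Mul(2, 60, 7)) = Add(0, 840) = 840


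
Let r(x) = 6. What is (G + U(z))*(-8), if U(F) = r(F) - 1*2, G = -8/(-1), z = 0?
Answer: -96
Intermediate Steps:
G = 8 (G = -8*(-1) = 8)
U(F) = 4 (U(F) = 6 - 1*2 = 6 - 2 = 4)
(G + U(z))*(-8) = (8 + 4)*(-8) = 12*(-8) = -96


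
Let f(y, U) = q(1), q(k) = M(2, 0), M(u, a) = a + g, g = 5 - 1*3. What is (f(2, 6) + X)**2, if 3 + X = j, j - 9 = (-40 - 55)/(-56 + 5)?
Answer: 253009/2601 ≈ 97.274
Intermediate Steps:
g = 2 (g = 5 - 3 = 2)
j = 554/51 (j = 9 + (-40 - 55)/(-56 + 5) = 9 - 95/(-51) = 9 - 95*(-1/51) = 9 + 95/51 = 554/51 ≈ 10.863)
X = 401/51 (X = -3 + 554/51 = 401/51 ≈ 7.8627)
M(u, a) = 2 + a (M(u, a) = a + 2 = 2 + a)
q(k) = 2 (q(k) = 2 + 0 = 2)
f(y, U) = 2
(f(2, 6) + X)**2 = (2 + 401/51)**2 = (503/51)**2 = 253009/2601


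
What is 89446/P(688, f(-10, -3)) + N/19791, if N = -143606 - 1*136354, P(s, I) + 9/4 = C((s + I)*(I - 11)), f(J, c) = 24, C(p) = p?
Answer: -1093938752/244187955 ≈ -4.4799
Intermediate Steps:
P(s, I) = -9/4 + (-11 + I)*(I + s) (P(s, I) = -9/4 + (s + I)*(I - 11) = -9/4 + (I + s)*(-11 + I) = -9/4 + (-11 + I)*(I + s))
N = -279960 (N = -143606 - 136354 = -279960)
89446/P(688, f(-10, -3)) + N/19791 = 89446/(-9/4 + 24**2 - 11*24 - 11*688 + 24*688) - 279960/19791 = 89446/(-9/4 + 576 - 264 - 7568 + 16512) - 279960*1/19791 = 89446/(37015/4) - 93320/6597 = 89446*(4/37015) - 93320/6597 = 357784/37015 - 93320/6597 = -1093938752/244187955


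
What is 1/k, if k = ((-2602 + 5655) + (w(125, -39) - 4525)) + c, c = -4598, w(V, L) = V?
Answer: -1/5945 ≈ -0.00016821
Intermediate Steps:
k = -5945 (k = ((-2602 + 5655) + (125 - 4525)) - 4598 = (3053 - 4400) - 4598 = -1347 - 4598 = -5945)
1/k = 1/(-5945) = -1/5945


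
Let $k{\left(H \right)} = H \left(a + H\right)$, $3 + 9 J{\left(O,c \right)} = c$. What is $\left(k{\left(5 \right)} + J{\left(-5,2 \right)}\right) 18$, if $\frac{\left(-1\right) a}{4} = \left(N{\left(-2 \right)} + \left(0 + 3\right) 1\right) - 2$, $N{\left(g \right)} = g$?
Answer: $808$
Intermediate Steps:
$J{\left(O,c \right)} = - \frac{1}{3} + \frac{c}{9}$
$a = 4$ ($a = - 4 \left(\left(-2 + \left(0 + 3\right) 1\right) - 2\right) = - 4 \left(\left(-2 + 3 \cdot 1\right) - 2\right) = - 4 \left(\left(-2 + 3\right) - 2\right) = - 4 \left(1 - 2\right) = \left(-4\right) \left(-1\right) = 4$)
$k{\left(H \right)} = H \left(4 + H\right)$
$\left(k{\left(5 \right)} + J{\left(-5,2 \right)}\right) 18 = \left(5 \left(4 + 5\right) + \left(- \frac{1}{3} + \frac{1}{9} \cdot 2\right)\right) 18 = \left(5 \cdot 9 + \left(- \frac{1}{3} + \frac{2}{9}\right)\right) 18 = \left(45 - \frac{1}{9}\right) 18 = \frac{404}{9} \cdot 18 = 808$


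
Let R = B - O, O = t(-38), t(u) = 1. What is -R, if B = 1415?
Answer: -1414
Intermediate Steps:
O = 1
R = 1414 (R = 1415 - 1*1 = 1415 - 1 = 1414)
-R = -1*1414 = -1414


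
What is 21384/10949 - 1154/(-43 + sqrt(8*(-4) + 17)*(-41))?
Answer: 561023927/148161868 - 23657*I*sqrt(15)/13532 ≈ 3.7866 - 6.7709*I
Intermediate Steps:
21384/10949 - 1154/(-43 + sqrt(8*(-4) + 17)*(-41)) = 21384*(1/10949) - 1154/(-43 + sqrt(-32 + 17)*(-41)) = 21384/10949 - 1154/(-43 + sqrt(-15)*(-41)) = 21384/10949 - 1154/(-43 + (I*sqrt(15))*(-41)) = 21384/10949 - 1154/(-43 - 41*I*sqrt(15))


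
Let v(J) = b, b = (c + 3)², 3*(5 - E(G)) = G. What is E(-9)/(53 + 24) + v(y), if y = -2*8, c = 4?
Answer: 3781/77 ≈ 49.104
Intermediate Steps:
y = -16
E(G) = 5 - G/3
b = 49 (b = (4 + 3)² = 7² = 49)
v(J) = 49
E(-9)/(53 + 24) + v(y) = (5 - ⅓*(-9))/(53 + 24) + 49 = (5 + 3)/77 + 49 = (1/77)*8 + 49 = 8/77 + 49 = 3781/77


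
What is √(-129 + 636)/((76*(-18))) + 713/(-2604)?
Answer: -23/84 - 13*√3/1368 ≈ -0.29027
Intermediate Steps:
√(-129 + 636)/((76*(-18))) + 713/(-2604) = √507/(-1368) + 713*(-1/2604) = (13*√3)*(-1/1368) - 23/84 = -13*√3/1368 - 23/84 = -23/84 - 13*√3/1368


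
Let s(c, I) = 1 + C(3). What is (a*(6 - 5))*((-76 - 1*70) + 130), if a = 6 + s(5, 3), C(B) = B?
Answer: -160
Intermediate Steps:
s(c, I) = 4 (s(c, I) = 1 + 3 = 4)
a = 10 (a = 6 + 4 = 10)
(a*(6 - 5))*((-76 - 1*70) + 130) = (10*(6 - 5))*((-76 - 1*70) + 130) = (10*1)*((-76 - 70) + 130) = 10*(-146 + 130) = 10*(-16) = -160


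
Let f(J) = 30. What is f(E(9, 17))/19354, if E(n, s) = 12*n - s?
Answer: 15/9677 ≈ 0.0015501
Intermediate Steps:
E(n, s) = -s + 12*n
f(E(9, 17))/19354 = 30/19354 = 30*(1/19354) = 15/9677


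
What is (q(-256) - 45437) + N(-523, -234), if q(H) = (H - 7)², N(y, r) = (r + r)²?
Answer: 242756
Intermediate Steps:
N(y, r) = 4*r² (N(y, r) = (2*r)² = 4*r²)
q(H) = (-7 + H)²
(q(-256) - 45437) + N(-523, -234) = ((-7 - 256)² - 45437) + 4*(-234)² = ((-263)² - 45437) + 4*54756 = (69169 - 45437) + 219024 = 23732 + 219024 = 242756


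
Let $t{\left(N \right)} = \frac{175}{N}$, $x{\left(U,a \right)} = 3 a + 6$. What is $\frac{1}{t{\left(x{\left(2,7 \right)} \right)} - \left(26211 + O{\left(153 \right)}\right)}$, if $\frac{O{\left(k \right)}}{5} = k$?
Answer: $- \frac{27}{728177} \approx -3.7079 \cdot 10^{-5}$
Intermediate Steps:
$x{\left(U,a \right)} = 6 + 3 a$
$O{\left(k \right)} = 5 k$
$\frac{1}{t{\left(x{\left(2,7 \right)} \right)} - \left(26211 + O{\left(153 \right)}\right)} = \frac{1}{\frac{175}{6 + 3 \cdot 7} - \left(26211 + 5 \cdot 153\right)} = \frac{1}{\frac{175}{6 + 21} - 26976} = \frac{1}{\frac{175}{27} - 26976} = \frac{1}{- \frac{728177}{27}} = - \frac{27}{728177}$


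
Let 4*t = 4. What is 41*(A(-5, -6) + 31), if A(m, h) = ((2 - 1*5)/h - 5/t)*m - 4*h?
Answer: 6355/2 ≈ 3177.5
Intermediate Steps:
t = 1 (t = (¼)*4 = 1)
A(m, h) = -4*h + m*(-5 - 3/h) (A(m, h) = ((2 - 1*5)/h - 5/1)*m - 4*h = ((2 - 5)/h - 5*1)*m - 4*h = (-3/h - 5)*m - 4*h = (-5 - 3/h)*m - 4*h = m*(-5 - 3/h) - 4*h = -4*h + m*(-5 - 3/h))
41*(A(-5, -6) + 31) = 41*((-5*(-5) - 4*(-6) - 3*(-5)/(-6)) + 31) = 41*((25 + 24 - 3*(-5)*(-⅙)) + 31) = 41*((25 + 24 - 5/2) + 31) = 41*(93/2 + 31) = 41*(155/2) = 6355/2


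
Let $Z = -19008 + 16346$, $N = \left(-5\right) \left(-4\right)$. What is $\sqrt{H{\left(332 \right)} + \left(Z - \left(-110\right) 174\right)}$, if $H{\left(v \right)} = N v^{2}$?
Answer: $\sqrt{2220958} \approx 1490.3$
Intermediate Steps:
$N = 20$
$Z = -2662$
$H{\left(v \right)} = 20 v^{2}$
$\sqrt{H{\left(332 \right)} + \left(Z - \left(-110\right) 174\right)} = \sqrt{20 \cdot 332^{2} - \left(2662 - 19140\right)} = \sqrt{20 \cdot 110224 - -16478} = \sqrt{2204480 + \left(-2662 + 19140\right)} = \sqrt{2204480 + 16478} = \sqrt{2220958}$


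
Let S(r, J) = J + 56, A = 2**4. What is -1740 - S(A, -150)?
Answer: -1646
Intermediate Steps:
A = 16
S(r, J) = 56 + J
-1740 - S(A, -150) = -1740 - (56 - 150) = -1740 - 1*(-94) = -1740 + 94 = -1646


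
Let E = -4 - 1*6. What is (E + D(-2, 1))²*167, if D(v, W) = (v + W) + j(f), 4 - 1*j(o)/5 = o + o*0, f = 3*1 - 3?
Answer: 13527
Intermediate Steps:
E = -10 (E = -4 - 6 = -10)
f = 0 (f = 3 - 3 = 0)
j(o) = 20 - 5*o (j(o) = 20 - 5*(o + o*0) = 20 - 5*(o + 0) = 20 - 5*o)
D(v, W) = 20 + W + v (D(v, W) = (v + W) + (20 - 5*0) = (W + v) + (20 + 0) = (W + v) + 20 = 20 + W + v)
(E + D(-2, 1))²*167 = (-10 + (20 + 1 - 2))²*167 = (-10 + 19)²*167 = 9²*167 = 81*167 = 13527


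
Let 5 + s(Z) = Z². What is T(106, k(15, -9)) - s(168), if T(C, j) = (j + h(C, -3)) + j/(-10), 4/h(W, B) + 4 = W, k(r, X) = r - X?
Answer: -7190327/255 ≈ -28197.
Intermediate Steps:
s(Z) = -5 + Z²
h(W, B) = 4/(-4 + W)
T(C, j) = 4/(-4 + C) + 9*j/10 (T(C, j) = (j + 4/(-4 + C)) + j/(-10) = (j + 4/(-4 + C)) + j*(-⅒) = (j + 4/(-4 + C)) - j/10 = 4/(-4 + C) + 9*j/10)
T(106, k(15, -9)) - s(168) = (40 + 9*(15 - 1*(-9))*(-4 + 106))/(10*(-4 + 106)) - (-5 + 168²) = (⅒)*(40 + 9*(15 + 9)*102)/102 - (-5 + 28224) = (⅒)*(1/102)*(40 + 9*24*102) - 1*28219 = (⅒)*(1/102)*(40 + 22032) - 28219 = (⅒)*(1/102)*22072 - 28219 = 5518/255 - 28219 = -7190327/255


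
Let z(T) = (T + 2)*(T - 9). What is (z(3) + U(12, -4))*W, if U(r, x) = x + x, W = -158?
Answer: 6004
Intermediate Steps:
z(T) = (-9 + T)*(2 + T) (z(T) = (2 + T)*(-9 + T) = (-9 + T)*(2 + T))
U(r, x) = 2*x
(z(3) + U(12, -4))*W = ((-18 + 3² - 7*3) + 2*(-4))*(-158) = ((-18 + 9 - 21) - 8)*(-158) = (-30 - 8)*(-158) = -38*(-158) = 6004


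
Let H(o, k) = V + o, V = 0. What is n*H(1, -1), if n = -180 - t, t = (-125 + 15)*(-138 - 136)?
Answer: -30320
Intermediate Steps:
t = 30140 (t = -110*(-274) = 30140)
H(o, k) = o (H(o, k) = 0 + o = o)
n = -30320 (n = -180 - 1*30140 = -180 - 30140 = -30320)
n*H(1, -1) = -30320*1 = -30320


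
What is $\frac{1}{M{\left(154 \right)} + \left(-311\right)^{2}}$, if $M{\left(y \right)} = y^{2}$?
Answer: $\frac{1}{120437} \approx 8.3031 \cdot 10^{-6}$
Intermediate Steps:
$\frac{1}{M{\left(154 \right)} + \left(-311\right)^{2}} = \frac{1}{154^{2} + \left(-311\right)^{2}} = \frac{1}{23716 + 96721} = \frac{1}{120437}$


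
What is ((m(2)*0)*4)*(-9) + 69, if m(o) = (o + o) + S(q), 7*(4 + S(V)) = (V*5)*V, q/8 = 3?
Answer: 69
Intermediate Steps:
q = 24 (q = 8*3 = 24)
S(V) = -4 + 5*V²/7 (S(V) = -4 + ((V*5)*V)/7 = -4 + ((5*V)*V)/7 = -4 + (5*V²)/7 = -4 + 5*V²/7)
m(o) = 2852/7 + 2*o (m(o) = (o + o) + (-4 + (5/7)*24²) = 2*o + (-4 + (5/7)*576) = 2*o + (-4 + 2880/7) = 2*o + 2852/7 = 2852/7 + 2*o)
((m(2)*0)*4)*(-9) + 69 = (((2852/7 + 2*2)*0)*4)*(-9) + 69 = (((2852/7 + 4)*0)*4)*(-9) + 69 = (((2880/7)*0)*4)*(-9) + 69 = (0*4)*(-9) + 69 = 0*(-9) + 69 = 0 + 69 = 69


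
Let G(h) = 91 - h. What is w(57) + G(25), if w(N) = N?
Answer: 123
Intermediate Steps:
w(57) + G(25) = 57 + (91 - 1*25) = 57 + (91 - 25) = 57 + 66 = 123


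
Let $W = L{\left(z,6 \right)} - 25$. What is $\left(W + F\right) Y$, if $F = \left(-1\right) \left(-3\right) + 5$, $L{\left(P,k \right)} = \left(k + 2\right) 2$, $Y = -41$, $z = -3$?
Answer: $41$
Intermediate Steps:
$L{\left(P,k \right)} = 4 + 2 k$ ($L{\left(P,k \right)} = \left(2 + k\right) 2 = 4 + 2 k$)
$F = 8$ ($F = 3 + 5 = 8$)
$W = -9$ ($W = \left(4 + 2 \cdot 6\right) - 25 = \left(4 + 12\right) - 25 = 16 - 25 = -9$)
$\left(W + F\right) Y = \left(-9 + 8\right) \left(-41\right) = \left(-1\right) \left(-41\right) = 41$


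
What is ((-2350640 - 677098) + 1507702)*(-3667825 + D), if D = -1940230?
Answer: 8524445489980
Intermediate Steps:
((-2350640 - 677098) + 1507702)*(-3667825 + D) = ((-2350640 - 677098) + 1507702)*(-3667825 - 1940230) = (-3027738 + 1507702)*(-5608055) = -1520036*(-5608055) = 8524445489980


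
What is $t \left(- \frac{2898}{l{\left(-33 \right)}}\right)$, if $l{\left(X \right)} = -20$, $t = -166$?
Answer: $- \frac{120267}{5} \approx -24053.0$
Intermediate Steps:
$t \left(- \frac{2898}{l{\left(-33 \right)}}\right) = - 166 \left(- \frac{2898}{-20}\right) = - 166 \left(\left(-2898\right) \left(- \frac{1}{20}\right)\right) = \left(-166\right) \frac{1449}{10} = - \frac{120267}{5}$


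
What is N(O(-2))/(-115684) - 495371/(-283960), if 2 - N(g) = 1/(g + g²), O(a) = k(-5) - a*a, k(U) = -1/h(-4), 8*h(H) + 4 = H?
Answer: 10744870907/6159305370 ≈ 1.7445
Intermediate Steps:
h(H) = -½ + H/8
k(U) = 1 (k(U) = -1/(-½ + (⅛)*(-4)) = -1/(-½ - ½) = -1/(-1) = -1*(-1) = 1)
O(a) = 1 - a² (O(a) = 1 - a*a = 1 - a²)
N(g) = 2 - 1/(g + g²)
N(O(-2))/(-115684) - 495371/(-283960) = ((-1 + 2*(1 - 1*(-2)²) + 2*(1 - 1*(-2)²)²)/((1 - 1*(-2)²)*(1 + (1 - 1*(-2)²))))/(-115684) - 495371/(-283960) = ((-1 + 2*(1 - 1*4) + 2*(1 - 1*4)²)/((1 - 1*4)*(1 + (1 - 1*4))))*(-1/115684) - 495371*(-1/283960) = ((-1 + 2*(1 - 4) + 2*(1 - 4)²)/((1 - 4)*(1 + (1 - 4))))*(-1/115684) + 495371/283960 = ((-1 + 2*(-3) + 2*(-3)²)/((-3)*(1 - 3)))*(-1/115684) + 495371/283960 = -⅓*(-1 - 6 + 2*9)/(-2)*(-1/115684) + 495371/283960 = -⅓*(-½)*(-1 - 6 + 18)*(-1/115684) + 495371/283960 = -⅓*(-½)*11*(-1/115684) + 495371/283960 = (11/6)*(-1/115684) + 495371/283960 = -11/694104 + 495371/283960 = 10744870907/6159305370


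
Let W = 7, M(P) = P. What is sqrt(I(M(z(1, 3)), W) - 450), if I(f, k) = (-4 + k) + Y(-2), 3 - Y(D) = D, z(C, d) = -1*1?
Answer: I*sqrt(442) ≈ 21.024*I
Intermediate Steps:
z(C, d) = -1
Y(D) = 3 - D
I(f, k) = 1 + k (I(f, k) = (-4 + k) + (3 - 1*(-2)) = (-4 + k) + (3 + 2) = (-4 + k) + 5 = 1 + k)
sqrt(I(M(z(1, 3)), W) - 450) = sqrt((1 + 7) - 450) = sqrt(8 - 450) = sqrt(-442) = I*sqrt(442)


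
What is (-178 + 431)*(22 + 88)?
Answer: 27830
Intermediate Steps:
(-178 + 431)*(22 + 88) = 253*110 = 27830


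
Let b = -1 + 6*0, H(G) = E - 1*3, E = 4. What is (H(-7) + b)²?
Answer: 0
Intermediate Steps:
H(G) = 1 (H(G) = 4 - 1*3 = 4 - 3 = 1)
b = -1 (b = -1 + 0 = -1)
(H(-7) + b)² = (1 - 1)² = 0² = 0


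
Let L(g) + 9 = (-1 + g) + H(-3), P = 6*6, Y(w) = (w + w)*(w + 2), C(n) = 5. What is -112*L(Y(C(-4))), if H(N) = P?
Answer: -10752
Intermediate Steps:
Y(w) = 2*w*(2 + w) (Y(w) = (2*w)*(2 + w) = 2*w*(2 + w))
P = 36
H(N) = 36
L(g) = 26 + g (L(g) = -9 + ((-1 + g) + 36) = -9 + (35 + g) = 26 + g)
-112*L(Y(C(-4))) = -112*(26 + 2*5*(2 + 5)) = -112*(26 + 2*5*7) = -112*(26 + 70) = -112*96 = -10752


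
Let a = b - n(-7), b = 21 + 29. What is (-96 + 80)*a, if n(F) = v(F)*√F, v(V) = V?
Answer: -800 - 112*I*√7 ≈ -800.0 - 296.32*I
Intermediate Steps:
b = 50
n(F) = F^(3/2) (n(F) = F*√F = F^(3/2))
a = 50 + 7*I*√7 (a = 50 - (-7)^(3/2) = 50 - (-7)*I*√7 = 50 + 7*I*√7 ≈ 50.0 + 18.52*I)
(-96 + 80)*a = (-96 + 80)*(50 + 7*I*√7) = -16*(50 + 7*I*√7) = -800 - 112*I*√7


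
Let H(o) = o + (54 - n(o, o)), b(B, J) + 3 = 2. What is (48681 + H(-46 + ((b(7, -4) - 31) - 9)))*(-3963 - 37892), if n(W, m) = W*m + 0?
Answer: -1719361545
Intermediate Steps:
b(B, J) = -1 (b(B, J) = -3 + 2 = -1)
n(W, m) = W*m
H(o) = 54 + o - o**2 (H(o) = o + (54 - o*o) = o + (54 - o**2) = 54 + o - o**2)
(48681 + H(-46 + ((b(7, -4) - 31) - 9)))*(-3963 - 37892) = (48681 + (54 + (-46 + ((-1 - 31) - 9)) - (-46 + ((-1 - 31) - 9))**2))*(-3963 - 37892) = (48681 + (54 + (-46 + (-32 - 9)) - (-46 + (-32 - 9))**2))*(-41855) = (48681 + (54 + (-46 - 41) - (-46 - 41)**2))*(-41855) = (48681 + (54 - 87 - 1*(-87)**2))*(-41855) = (48681 + (54 - 87 - 1*7569))*(-41855) = (48681 + (54 - 87 - 7569))*(-41855) = (48681 - 7602)*(-41855) = 41079*(-41855) = -1719361545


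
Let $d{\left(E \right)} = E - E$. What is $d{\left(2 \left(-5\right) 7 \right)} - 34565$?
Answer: $-34565$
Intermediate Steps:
$d{\left(E \right)} = 0$
$d{\left(2 \left(-5\right) 7 \right)} - 34565 = 0 - 34565 = -34565$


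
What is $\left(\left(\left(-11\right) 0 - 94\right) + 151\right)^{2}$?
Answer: $3249$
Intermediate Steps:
$\left(\left(\left(-11\right) 0 - 94\right) + 151\right)^{2} = \left(\left(0 - 94\right) + 151\right)^{2} = \left(-94 + 151\right)^{2} = 57^{2} = 3249$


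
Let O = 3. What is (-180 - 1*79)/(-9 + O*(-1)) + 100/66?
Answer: 3049/132 ≈ 23.098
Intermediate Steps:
(-180 - 1*79)/(-9 + O*(-1)) + 100/66 = (-180 - 1*79)/(-9 + 3*(-1)) + 100/66 = (-180 - 79)/(-9 - 3) + 100*(1/66) = -259/(-12) + 50/33 = -259*(-1/12) + 50/33 = 259/12 + 50/33 = 3049/132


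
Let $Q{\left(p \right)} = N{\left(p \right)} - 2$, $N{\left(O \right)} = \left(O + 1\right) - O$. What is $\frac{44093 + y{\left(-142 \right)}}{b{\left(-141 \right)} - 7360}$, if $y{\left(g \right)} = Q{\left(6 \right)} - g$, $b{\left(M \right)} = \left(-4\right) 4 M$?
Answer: $- \frac{22117}{2552} \approx -8.6665$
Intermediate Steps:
$N{\left(O \right)} = 1$ ($N{\left(O \right)} = \left(1 + O\right) - O = 1$)
$b{\left(M \right)} = - 16 M$
$Q{\left(p \right)} = -1$ ($Q{\left(p \right)} = 1 - 2 = -1$)
$y{\left(g \right)} = -1 - g$
$\frac{44093 + y{\left(-142 \right)}}{b{\left(-141 \right)} - 7360} = \frac{44093 - -141}{\left(-16\right) \left(-141\right) - 7360} = \frac{44093 + \left(-1 + 142\right)}{2256 - 7360} = \frac{44093 + 141}{-5104} = 44234 \left(- \frac{1}{5104}\right) = - \frac{22117}{2552}$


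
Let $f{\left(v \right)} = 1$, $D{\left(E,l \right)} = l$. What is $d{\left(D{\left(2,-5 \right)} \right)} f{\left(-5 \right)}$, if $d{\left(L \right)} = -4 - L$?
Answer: $1$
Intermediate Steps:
$d{\left(D{\left(2,-5 \right)} \right)} f{\left(-5 \right)} = \left(-4 - -5\right) 1 = \left(-4 + 5\right) 1 = 1 \cdot 1 = 1$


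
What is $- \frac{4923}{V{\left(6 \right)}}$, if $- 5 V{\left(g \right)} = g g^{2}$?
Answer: $\frac{2735}{24} \approx 113.96$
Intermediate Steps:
$V{\left(g \right)} = - \frac{g^{3}}{5}$ ($V{\left(g \right)} = - \frac{g g^{2}}{5} = - \frac{g^{3}}{5}$)
$- \frac{4923}{V{\left(6 \right)}} = - \frac{4923}{\left(- \frac{1}{5}\right) 6^{3}} = - \frac{4923}{\left(- \frac{1}{5}\right) 216} = - \frac{4923}{- \frac{216}{5}} = \left(-4923\right) \left(- \frac{5}{216}\right) = \frac{2735}{24}$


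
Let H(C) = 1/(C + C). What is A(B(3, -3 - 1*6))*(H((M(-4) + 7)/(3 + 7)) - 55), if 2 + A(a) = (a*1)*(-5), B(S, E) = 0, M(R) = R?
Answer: 320/3 ≈ 106.67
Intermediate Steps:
A(a) = -2 - 5*a (A(a) = -2 + (a*1)*(-5) = -2 + a*(-5) = -2 - 5*a)
H(C) = 1/(2*C)
A(B(3, -3 - 1*6))*(H((M(-4) + 7)/(3 + 7)) - 55) = (-2 - 5*0)*(1/(2*(((-4 + 7)/(3 + 7)))) - 55) = (-2 + 0)*(1/(2*((3/10))) - 55) = -2*(1/(2*((3*(⅒)))) - 55) = -2*(1/(2*(3/10)) - 55) = -2*((½)*(10/3) - 55) = -2*(5/3 - 55) = -2*(-160/3) = 320/3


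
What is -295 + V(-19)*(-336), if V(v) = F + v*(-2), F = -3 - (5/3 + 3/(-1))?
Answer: -12503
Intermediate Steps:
F = -5/3 (F = -3 - (5*(⅓) + 3*(-1)) = -3 - (5/3 - 3) = -3 - 1*(-4/3) = -3 + 4/3 = -5/3 ≈ -1.6667)
V(v) = -5/3 - 2*v (V(v) = -5/3 + v*(-2) = -5/3 - 2*v)
-295 + V(-19)*(-336) = -295 + (-5/3 - 2*(-19))*(-336) = -295 + (-5/3 + 38)*(-336) = -295 + (109/3)*(-336) = -295 - 12208 = -12503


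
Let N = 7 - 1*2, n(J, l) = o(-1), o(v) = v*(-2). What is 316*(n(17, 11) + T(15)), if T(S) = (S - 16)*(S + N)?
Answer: -5688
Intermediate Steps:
o(v) = -2*v
n(J, l) = 2 (n(J, l) = -2*(-1) = 2)
N = 5 (N = 7 - 2 = 5)
T(S) = (-16 + S)*(5 + S) (T(S) = (S - 16)*(S + 5) = (-16 + S)*(5 + S))
316*(n(17, 11) + T(15)) = 316*(2 + (-80 + 15**2 - 11*15)) = 316*(2 + (-80 + 225 - 165)) = 316*(2 - 20) = 316*(-18) = -5688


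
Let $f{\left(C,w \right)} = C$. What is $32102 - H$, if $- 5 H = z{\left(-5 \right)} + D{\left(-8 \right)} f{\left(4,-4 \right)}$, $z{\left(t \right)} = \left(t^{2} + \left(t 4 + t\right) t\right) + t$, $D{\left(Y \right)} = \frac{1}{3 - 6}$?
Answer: $\frac{481961}{15} \approx 32131.0$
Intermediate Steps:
$D{\left(Y \right)} = - \frac{1}{3}$ ($D{\left(Y \right)} = \frac{1}{-3} = - \frac{1}{3}$)
$z{\left(t \right)} = t + 6 t^{2}$ ($z{\left(t \right)} = \left(t^{2} + \left(4 t + t\right) t\right) + t = \left(t^{2} + 5 t t\right) + t = \left(t^{2} + 5 t^{2}\right) + t = 6 t^{2} + t = t + 6 t^{2}$)
$H = - \frac{431}{15}$ ($H = - \frac{- 5 \left(1 + 6 \left(-5\right)\right) - \frac{4}{3}}{5} = - \frac{- 5 \left(1 - 30\right) - \frac{4}{3}}{5} = - \frac{\left(-5\right) \left(-29\right) - \frac{4}{3}}{5} = - \frac{145 - \frac{4}{3}}{5} = \left(- \frac{1}{5}\right) \frac{431}{3} = - \frac{431}{15} \approx -28.733$)
$32102 - H = 32102 - - \frac{431}{15} = 32102 + \frac{431}{15} = \frac{481961}{15}$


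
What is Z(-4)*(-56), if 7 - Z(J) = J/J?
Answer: -336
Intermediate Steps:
Z(J) = 6 (Z(J) = 7 - J/J = 7 - 1*1 = 7 - 1 = 6)
Z(-4)*(-56) = 6*(-56) = -336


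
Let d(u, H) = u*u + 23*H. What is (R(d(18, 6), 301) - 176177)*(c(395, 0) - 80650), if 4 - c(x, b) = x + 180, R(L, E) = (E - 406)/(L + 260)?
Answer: 10331302996679/722 ≈ 1.4309e+10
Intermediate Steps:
d(u, H) = u**2 + 23*H
R(L, E) = (-406 + E)/(260 + L)
c(x, b) = -176 - x (c(x, b) = 4 - (x + 180) = 4 - (180 + x) = 4 + (-180 - x) = -176 - x)
(R(d(18, 6), 301) - 176177)*(c(395, 0) - 80650) = ((-406 + 301)/(260 + (18**2 + 23*6)) - 176177)*((-176 - 1*395) - 80650) = (-105/(260 + (324 + 138)) - 176177)*((-176 - 395) - 80650) = (-105/(260 + 462) - 176177)*(-571 - 80650) = (-105/722 - 176177)*(-81221) = -127199899/722*(-81221) = 10331302996679/722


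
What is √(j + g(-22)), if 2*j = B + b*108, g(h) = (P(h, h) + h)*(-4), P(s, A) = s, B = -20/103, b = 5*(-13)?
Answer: 2*I*√8842859/103 ≈ 57.742*I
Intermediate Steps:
b = -65
B = -20/103 (B = -20*1/103 = -20/103 ≈ -0.19417)
g(h) = -8*h (g(h) = (h + h)*(-4) = (2*h)*(-4) = -8*h)
j = -361540/103 (j = (-20/103 - 65*108)/2 = (-20/103 - 7020)/2 = (½)*(-723080/103) = -361540/103 ≈ -3510.1)
√(j + g(-22)) = √(-361540/103 - 8*(-22)) = √(-361540/103 + 176) = √(-343412/103) = 2*I*√8842859/103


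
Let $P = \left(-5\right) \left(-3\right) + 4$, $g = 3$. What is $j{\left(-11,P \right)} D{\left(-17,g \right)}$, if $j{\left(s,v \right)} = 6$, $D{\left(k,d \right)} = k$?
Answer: $-102$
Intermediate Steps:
$P = 19$ ($P = 15 + 4 = 19$)
$j{\left(-11,P \right)} D{\left(-17,g \right)} = 6 \left(-17\right) = -102$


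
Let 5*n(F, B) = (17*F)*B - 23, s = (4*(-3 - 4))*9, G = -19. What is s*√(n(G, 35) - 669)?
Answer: -252*I*√73365/5 ≈ -13651.0*I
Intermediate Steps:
s = -252 (s = (4*(-7))*9 = -28*9 = -252)
n(F, B) = -23/5 + 17*B*F/5 (n(F, B) = ((17*F)*B - 23)/5 = (17*B*F - 23)/5 = (-23 + 17*B*F)/5 = -23/5 + 17*B*F/5)
s*√(n(G, 35) - 669) = -252*√((-23/5 + (17/5)*35*(-19)) - 669) = -252*√((-23/5 - 2261) - 669) = -252*√(-11328/5 - 669) = -252*I*√73365/5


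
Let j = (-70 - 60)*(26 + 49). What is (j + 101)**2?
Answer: 93103201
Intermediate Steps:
j = -9750 (j = -130*75 = -9750)
(j + 101)**2 = (-9750 + 101)**2 = (-9649)**2 = 93103201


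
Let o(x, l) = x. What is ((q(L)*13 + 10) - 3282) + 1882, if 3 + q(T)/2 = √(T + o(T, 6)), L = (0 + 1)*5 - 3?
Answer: -1416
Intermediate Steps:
L = 2 (L = 1*5 - 3 = 5 - 3 = 2)
q(T) = -6 + 2*√2*√T (q(T) = -6 + 2*√(T + T) = -6 + 2*√(2*T) = -6 + 2*(√2*√T) = -6 + 2*√2*√T)
((q(L)*13 + 10) - 3282) + 1882 = (((-6 + 2*√2*√2)*13 + 10) - 3282) + 1882 = (((-6 + 4)*13 + 10) - 3282) + 1882 = ((-2*13 + 10) - 3282) + 1882 = ((-26 + 10) - 3282) + 1882 = (-16 - 3282) + 1882 = -3298 + 1882 = -1416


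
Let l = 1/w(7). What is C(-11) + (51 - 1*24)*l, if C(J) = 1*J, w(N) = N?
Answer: -50/7 ≈ -7.1429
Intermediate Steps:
C(J) = J
l = ⅐ (l = 1/7 = ⅐ ≈ 0.14286)
C(-11) + (51 - 1*24)*l = -11 + (51 - 1*24)*(⅐) = -11 + (51 - 24)*(⅐) = -11 + 27*(⅐) = -11 + 27/7 = -50/7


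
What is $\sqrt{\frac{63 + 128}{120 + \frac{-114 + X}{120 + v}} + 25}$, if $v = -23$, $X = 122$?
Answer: $\frac{\sqrt{56370314}}{1456} \approx 5.1566$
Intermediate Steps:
$\sqrt{\frac{63 + 128}{120 + \frac{-114 + X}{120 + v}} + 25} = \sqrt{\frac{63 + 128}{120 + \frac{-114 + 122}{120 - 23}} + 25} = \sqrt{\frac{191}{120 + \frac{8}{97}} + 25} = \sqrt{\frac{191}{\frac{11648}{97}} + 25} = \sqrt{191 \cdot \frac{97}{11648} + 25} = \sqrt{\frac{18527}{11648} + 25} = \sqrt{\frac{309727}{11648}} = \frac{\sqrt{56370314}}{1456}$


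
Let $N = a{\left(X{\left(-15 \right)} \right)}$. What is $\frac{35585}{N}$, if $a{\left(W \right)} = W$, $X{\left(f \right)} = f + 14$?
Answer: $-35585$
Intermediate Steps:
$X{\left(f \right)} = 14 + f$
$N = -1$ ($N = 14 - 15 = -1$)
$\frac{35585}{N} = \frac{35585}{-1} = 35585 \left(-1\right) = -35585$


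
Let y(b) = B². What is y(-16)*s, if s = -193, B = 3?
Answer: -1737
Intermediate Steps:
y(b) = 9 (y(b) = 3² = 9)
y(-16)*s = 9*(-193) = -1737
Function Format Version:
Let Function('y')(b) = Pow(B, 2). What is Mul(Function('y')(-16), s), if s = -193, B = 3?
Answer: -1737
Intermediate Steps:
Function('y')(b) = 9 (Function('y')(b) = Pow(3, 2) = 9)
Mul(Function('y')(-16), s) = Mul(9, -193) = -1737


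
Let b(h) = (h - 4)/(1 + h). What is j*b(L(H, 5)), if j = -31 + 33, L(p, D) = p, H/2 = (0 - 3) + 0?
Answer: 4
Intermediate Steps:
H = -6 (H = 2*((0 - 3) + 0) = 2*(-3 + 0) = 2*(-3) = -6)
b(h) = (-4 + h)/(1 + h)
j = 2
j*b(L(H, 5)) = 2*((-4 - 6)/(1 - 6)) = 2*(-10/(-5)) = 2*(-1/5*(-10)) = 2*2 = 4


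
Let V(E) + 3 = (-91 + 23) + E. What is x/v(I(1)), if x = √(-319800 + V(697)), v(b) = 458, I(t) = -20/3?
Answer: I*√319174/458 ≈ 1.2335*I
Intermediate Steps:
I(t) = -20/3 (I(t) = -20*⅓ = -20/3)
V(E) = -71 + E (V(E) = -3 + ((-91 + 23) + E) = -3 + (-68 + E) = -71 + E)
x = I*√319174 (x = √(-319800 + (-71 + 697)) = √(-319800 + 626) = √(-319174) = I*√319174 ≈ 564.96*I)
x/v(I(1)) = (I*√319174)/458 = (I*√319174)*(1/458) = I*√319174/458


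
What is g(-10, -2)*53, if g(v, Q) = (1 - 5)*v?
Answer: 2120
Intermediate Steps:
g(v, Q) = -4*v
g(-10, -2)*53 = -4*(-10)*53 = 40*53 = 2120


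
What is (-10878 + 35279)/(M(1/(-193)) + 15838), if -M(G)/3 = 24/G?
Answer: 24401/29734 ≈ 0.82064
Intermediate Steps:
M(G) = -72/G
(-10878 + 35279)/(M(1/(-193)) + 15838) = (-10878 + 35279)/(-72/(1/(-193)) + 15838) = 24401/(-72/(-1/193) + 15838) = 24401/(-72*(-193) + 15838) = 24401/(13896 + 15838) = 24401/29734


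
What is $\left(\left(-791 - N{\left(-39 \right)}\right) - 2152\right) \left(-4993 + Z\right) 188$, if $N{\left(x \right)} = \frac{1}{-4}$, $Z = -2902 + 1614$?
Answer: $3474881597$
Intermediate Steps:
$Z = -1288$
$N{\left(x \right)} = - \frac{1}{4}$
$\left(\left(-791 - N{\left(-39 \right)}\right) - 2152\right) \left(-4993 + Z\right) 188 = \left(\left(-791 - - \frac{1}{4}\right) - 2152\right) \left(-4993 - 1288\right) 188 = \left(\left(-791 + \frac{1}{4}\right) - 2152\right) \left(-6281\right) 188 = \left(- \frac{3163}{4} - 2152\right) \left(-6281\right) 188 = \left(- \frac{11771}{4}\right) \left(-6281\right) 188 = \frac{73933651}{4} \cdot 188 = 3474881597$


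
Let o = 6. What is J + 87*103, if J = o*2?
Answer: 8973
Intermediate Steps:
J = 12 (J = 6*2 = 12)
J + 87*103 = 12 + 87*103 = 12 + 8961 = 8973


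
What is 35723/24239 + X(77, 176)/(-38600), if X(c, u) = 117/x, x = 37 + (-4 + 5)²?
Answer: 52395660437/35553765200 ≈ 1.4737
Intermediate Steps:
x = 38 (x = 37 + 1² = 37 + 1 = 38)
X(c, u) = 117/38
35723/24239 + X(77, 176)/(-38600) = 35723/24239 + (117/38)/(-38600) = 35723*(1/24239) + (117/38)*(-1/38600) = 35723/24239 - 117/1466800 = 52395660437/35553765200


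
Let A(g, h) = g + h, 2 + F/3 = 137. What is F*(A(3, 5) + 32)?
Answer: 16200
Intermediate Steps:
F = 405 (F = -6 + 3*137 = -6 + 411 = 405)
F*(A(3, 5) + 32) = 405*((3 + 5) + 32) = 405*(8 + 32) = 405*40 = 16200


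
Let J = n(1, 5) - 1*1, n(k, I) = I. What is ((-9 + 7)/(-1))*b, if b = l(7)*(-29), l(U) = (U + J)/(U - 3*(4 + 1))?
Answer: 319/4 ≈ 79.750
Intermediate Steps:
J = 4 (J = 5 - 1*1 = 5 - 1 = 4)
l(U) = (4 + U)/(-15 + U) (l(U) = (U + 4)/(U - 3*(4 + 1)) = (4 + U)/(U - 3*5) = (4 + U)/(U - 15) = (4 + U)/(-15 + U))
b = 319/8 (b = ((4 + 7)/(-15 + 7))*(-29) = (11/(-8))*(-29) = -1/8*11*(-29) = -11/8*(-29) = 319/8 ≈ 39.875)
((-9 + 7)/(-1))*b = ((-9 + 7)/(-1))*(319/8) = -2*(-1)*(319/8) = 2*(319/8) = 319/4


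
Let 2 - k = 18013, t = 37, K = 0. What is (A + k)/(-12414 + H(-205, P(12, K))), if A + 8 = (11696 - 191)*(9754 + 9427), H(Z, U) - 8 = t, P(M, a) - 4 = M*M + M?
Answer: -220659386/12369 ≈ -17840.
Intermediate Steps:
P(M, a) = 4 + M + M² (P(M, a) = 4 + (M*M + M) = 4 + (M² + M) = 4 + (M + M²) = 4 + M + M²)
k = -18011 (k = 2 - 1*18013 = 2 - 18013 = -18011)
H(Z, U) = 45 (H(Z, U) = 8 + 37 = 45)
A = 220677397 (A = -8 + (11696 - 191)*(9754 + 9427) = -8 + 11505*19181 = -8 + 220677405 = 220677397)
(A + k)/(-12414 + H(-205, P(12, K))) = (220677397 - 18011)/(-12414 + 45) = 220659386/(-12369) = 220659386*(-1/12369) = -220659386/12369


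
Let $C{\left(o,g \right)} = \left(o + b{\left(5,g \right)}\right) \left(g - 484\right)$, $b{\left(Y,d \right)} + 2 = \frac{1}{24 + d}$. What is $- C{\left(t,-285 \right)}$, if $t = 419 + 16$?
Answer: $\frac{86906228}{261} \approx 3.3297 \cdot 10^{5}$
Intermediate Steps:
$b{\left(Y,d \right)} = -2 + \frac{1}{24 + d}$
$t = 435$
$C{\left(o,g \right)} = \left(-484 + g\right) \left(o + \frac{-47 - 2 g}{24 + g}\right)$ ($C{\left(o,g \right)} = \left(o + \frac{-47 - 2 g}{24 + g}\right) \left(g - 484\right) = \left(o + \frac{-47 - 2 g}{24 + g}\right) \left(-484 + g\right) = \left(-484 + g\right) \left(o + \frac{-47 - 2 g}{24 + g}\right)$)
$- C{\left(t,-285 \right)} = - \frac{22748 + 968 \left(-285\right) - - 285 \left(47 + 2 \left(-285\right)\right) + 435 \left(-484 - 285\right) \left(24 - 285\right)}{24 - 285} = - \frac{22748 - 275880 - - 285 \left(47 - 570\right) + 435 \left(-769\right) \left(-261\right)}{-261} = - \frac{\left(-1\right) \left(22748 - 275880 - \left(-285\right) \left(-523\right) + 87308415\right)}{261} = - \frac{\left(-1\right) \left(22748 - 275880 - 149055 + 87308415\right)}{261} = - \frac{\left(-1\right) 86906228}{261} = \left(-1\right) \left(- \frac{86906228}{261}\right) = \frac{86906228}{261}$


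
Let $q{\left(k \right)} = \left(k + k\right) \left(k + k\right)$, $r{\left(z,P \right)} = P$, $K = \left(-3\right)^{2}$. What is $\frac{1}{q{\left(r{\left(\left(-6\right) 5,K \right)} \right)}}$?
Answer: $\frac{1}{324} \approx 0.0030864$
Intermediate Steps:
$K = 9$
$q{\left(k \right)} = 4 k^{2}$ ($q{\left(k \right)} = 2 k 2 k = 4 k^{2}$)
$\frac{1}{q{\left(r{\left(\left(-6\right) 5,K \right)} \right)}} = \frac{1}{4 \cdot 9^{2}} = \frac{1}{4 \cdot 81} = \frac{1}{324}$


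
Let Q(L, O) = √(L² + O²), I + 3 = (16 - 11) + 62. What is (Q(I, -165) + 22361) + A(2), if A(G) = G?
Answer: 22363 + √31321 ≈ 22540.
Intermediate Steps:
I = 64 (I = -3 + ((16 - 11) + 62) = -3 + (5 + 62) = -3 + 67 = 64)
(Q(I, -165) + 22361) + A(2) = (√(64² + (-165)²) + 22361) + 2 = (√(4096 + 27225) + 22361) + 2 = (√31321 + 22361) + 2 = (22361 + √31321) + 2 = 22363 + √31321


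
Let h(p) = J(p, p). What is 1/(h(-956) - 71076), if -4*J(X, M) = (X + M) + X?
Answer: -1/70359 ≈ -1.4213e-5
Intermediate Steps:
J(X, M) = -X/2 - M/4 (J(X, M) = -((X + M) + X)/4 = -((M + X) + X)/4 = -(M + 2*X)/4 = -X/2 - M/4)
h(p) = -3*p/4 (h(p) = -p/2 - p/4 = -3*p/4)
1/(h(-956) - 71076) = 1/(-¾*(-956) - 71076) = 1/(717 - 71076) = 1/(-70359) = -1/70359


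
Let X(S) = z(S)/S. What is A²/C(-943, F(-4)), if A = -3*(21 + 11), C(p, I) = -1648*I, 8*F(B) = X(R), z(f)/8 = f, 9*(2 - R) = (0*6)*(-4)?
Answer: -576/103 ≈ -5.5922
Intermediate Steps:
R = 2 (R = 2 - 0*6*(-4)/9 = 2 - 0*(-4) = 2 - ⅑*0 = 2 + 0 = 2)
z(f) = 8*f
X(S) = 8 (X(S) = (8*S)/S = 8)
F(B) = 1 (F(B) = (⅛)*8 = 1)
A = -96 (A = -3*32 = -96)
A²/C(-943, F(-4)) = (-96)²/((-1648*1)) = 9216/(-1648) = 9216*(-1/1648) = -576/103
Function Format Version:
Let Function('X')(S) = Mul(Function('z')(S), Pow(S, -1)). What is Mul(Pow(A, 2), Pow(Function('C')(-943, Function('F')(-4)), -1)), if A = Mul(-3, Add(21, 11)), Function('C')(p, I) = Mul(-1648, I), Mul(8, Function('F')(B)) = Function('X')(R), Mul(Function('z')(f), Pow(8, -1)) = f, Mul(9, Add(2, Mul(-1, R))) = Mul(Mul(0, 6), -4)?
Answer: Rational(-576, 103) ≈ -5.5922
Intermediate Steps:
R = 2 (R = Add(2, Mul(Rational(-1, 9), Mul(Mul(0, 6), -4))) = Add(2, Mul(Rational(-1, 9), Mul(0, -4))) = Add(2, Mul(Rational(-1, 9), 0)) = Add(2, 0) = 2)
Function('z')(f) = Mul(8, f)
Function('X')(S) = 8 (Function('X')(S) = Mul(Mul(8, S), Pow(S, -1)) = 8)
Function('F')(B) = 1 (Function('F')(B) = Mul(Rational(1, 8), 8) = 1)
A = -96 (A = Mul(-3, 32) = -96)
Mul(Pow(A, 2), Pow(Function('C')(-943, Function('F')(-4)), -1)) = Mul(Pow(-96, 2), Pow(Mul(-1648, 1), -1)) = Mul(9216, Pow(-1648, -1)) = Mul(9216, Rational(-1, 1648)) = Rational(-576, 103)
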